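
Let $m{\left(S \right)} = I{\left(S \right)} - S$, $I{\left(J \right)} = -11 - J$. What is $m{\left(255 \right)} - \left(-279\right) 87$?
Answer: $23752$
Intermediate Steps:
$m{\left(S \right)} = -11 - 2 S$ ($m{\left(S \right)} = \left(-11 - S\right) - S = -11 - 2 S$)
$m{\left(255 \right)} - \left(-279\right) 87 = \left(-11 - 510\right) - \left(-279\right) 87 = \left(-11 - 510\right) - -24273 = -521 + 24273 = 23752$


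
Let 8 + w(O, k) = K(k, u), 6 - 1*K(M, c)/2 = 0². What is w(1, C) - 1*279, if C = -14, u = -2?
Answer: -275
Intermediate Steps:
K(M, c) = 12 (K(M, c) = 12 - 2*0² = 12 - 2*0 = 12 + 0 = 12)
w(O, k) = 4 (w(O, k) = -8 + 12 = 4)
w(1, C) - 1*279 = 4 - 1*279 = 4 - 279 = -275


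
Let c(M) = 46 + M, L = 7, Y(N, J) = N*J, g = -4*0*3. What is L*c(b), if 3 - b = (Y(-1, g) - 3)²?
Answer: 280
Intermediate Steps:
g = 0 (g = 0*3 = 0)
Y(N, J) = J*N
b = -6 (b = 3 - (0*(-1) - 3)² = 3 - (0 - 3)² = 3 - 1*(-3)² = 3 - 1*9 = 3 - 9 = -6)
L*c(b) = 7*(46 - 6) = 7*40 = 280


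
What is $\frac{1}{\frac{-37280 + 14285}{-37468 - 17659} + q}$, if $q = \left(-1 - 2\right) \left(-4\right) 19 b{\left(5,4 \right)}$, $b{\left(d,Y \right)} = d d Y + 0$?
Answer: $\frac{55127}{1256918595} \approx 4.3859 \cdot 10^{-5}$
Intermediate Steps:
$b{\left(d,Y \right)} = Y d^{2}$ ($b{\left(d,Y \right)} = d^{2} Y + 0 = Y d^{2} + 0 = Y d^{2}$)
$q = 22800$ ($q = \left(-1 - 2\right) \left(-4\right) 19 \cdot 4 \cdot 5^{2} = \left(-1 - 2\right) \left(-4\right) 19 \cdot 4 \cdot 25 = \left(-3\right) \left(-4\right) 19 \cdot 100 = 12 \cdot 19 \cdot 100 = 228 \cdot 100 = 22800$)
$\frac{1}{\frac{-37280 + 14285}{-37468 - 17659} + q} = \frac{1}{\frac{-37280 + 14285}{-37468 - 17659} + 22800} = \frac{1}{- \frac{22995}{-55127} + 22800} = \frac{1}{\left(-22995\right) \left(- \frac{1}{55127}\right) + 22800} = \frac{1}{\frac{22995}{55127} + 22800} = \frac{1}{\frac{1256918595}{55127}} = \frac{55127}{1256918595}$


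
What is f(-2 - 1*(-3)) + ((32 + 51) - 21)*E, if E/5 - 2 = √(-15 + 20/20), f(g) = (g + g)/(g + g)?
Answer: 621 + 310*I*√14 ≈ 621.0 + 1159.9*I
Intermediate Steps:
f(g) = 1 (f(g) = (2*g)/((2*g)) = (2*g)*(1/(2*g)) = 1)
E = 10 + 5*I*√14 (E = 10 + 5*√(-15 + 20/20) = 10 + 5*√(-15 + 20*(1/20)) = 10 + 5*√(-15 + 1) = 10 + 5*√(-14) = 10 + 5*(I*√14) = 10 + 5*I*√14 ≈ 10.0 + 18.708*I)
f(-2 - 1*(-3)) + ((32 + 51) - 21)*E = 1 + ((32 + 51) - 21)*(10 + 5*I*√14) = 1 + (83 - 21)*(10 + 5*I*√14) = 1 + 62*(10 + 5*I*√14) = 1 + (620 + 310*I*√14) = 621 + 310*I*√14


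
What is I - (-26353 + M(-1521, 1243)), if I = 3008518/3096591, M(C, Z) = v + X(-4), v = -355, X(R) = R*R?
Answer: 2850248810/106779 ≈ 26693.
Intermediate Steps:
X(R) = R²
M(C, Z) = -339 (M(C, Z) = -355 + (-4)² = -355 + 16 = -339)
I = 103742/106779 (I = 3008518*(1/3096591) = 103742/106779 ≈ 0.97156)
I - (-26353 + M(-1521, 1243)) = 103742/106779 - (-26353 - 339) = 103742/106779 - 1*(-26692) = 103742/106779 + 26692 = 2850248810/106779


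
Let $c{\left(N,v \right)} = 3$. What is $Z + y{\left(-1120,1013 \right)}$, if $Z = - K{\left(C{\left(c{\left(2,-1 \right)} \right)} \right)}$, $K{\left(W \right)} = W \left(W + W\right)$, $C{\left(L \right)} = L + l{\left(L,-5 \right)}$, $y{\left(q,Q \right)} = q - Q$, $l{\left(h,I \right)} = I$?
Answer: $-2141$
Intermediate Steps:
$C{\left(L \right)} = -5 + L$ ($C{\left(L \right)} = L - 5 = -5 + L$)
$K{\left(W \right)} = 2 W^{2}$ ($K{\left(W \right)} = W 2 W = 2 W^{2}$)
$Z = -8$ ($Z = - 2 \left(-5 + 3\right)^{2} = - 2 \left(-2\right)^{2} = - 2 \cdot 4 = \left(-1\right) 8 = -8$)
$Z + y{\left(-1120,1013 \right)} = -8 - 2133 = -2141$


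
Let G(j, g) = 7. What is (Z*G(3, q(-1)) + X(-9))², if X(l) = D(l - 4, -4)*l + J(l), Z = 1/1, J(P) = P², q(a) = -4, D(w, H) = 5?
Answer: 1849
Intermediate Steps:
Z = 1
X(l) = l² + 5*l (X(l) = 5*l + l² = l² + 5*l)
(Z*G(3, q(-1)) + X(-9))² = (1*7 - 9*(5 - 9))² = (7 - 9*(-4))² = (7 + 36)² = 43² = 1849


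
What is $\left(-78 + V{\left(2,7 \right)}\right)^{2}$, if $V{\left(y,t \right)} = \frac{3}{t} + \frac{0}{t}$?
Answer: $\frac{294849}{49} \approx 6017.3$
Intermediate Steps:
$V{\left(y,t \right)} = \frac{3}{t}$ ($V{\left(y,t \right)} = \frac{3}{t} + 0 = \frac{3}{t}$)
$\left(-78 + V{\left(2,7 \right)}\right)^{2} = \left(-78 + \frac{3}{7}\right)^{2} = \left(- \frac{543}{7}\right)^{2} = \frac{294849}{49}$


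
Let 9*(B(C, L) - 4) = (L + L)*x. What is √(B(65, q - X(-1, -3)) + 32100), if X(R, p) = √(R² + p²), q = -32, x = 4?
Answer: 2*√(72170 - 2*√10)/3 ≈ 179.09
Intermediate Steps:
B(C, L) = 4 + 8*L/9 (B(C, L) = 4 + ((L + L)*4)/9 = 4 + ((2*L)*4)/9 = 4 + (8*L)/9 = 4 + 8*L/9)
√(B(65, q - X(-1, -3)) + 32100) = √((4 + 8*(-32 - √((-1)² + (-3)²))/9) + 32100) = √((4 + 8*(-32 - √(1 + 9))/9) + 32100) = √((4 + 8*(-32 - √10)/9) + 32100) = √((4 + (-256/9 - 8*√10/9)) + 32100) = √((-220/9 - 8*√10/9) + 32100) = √(288680/9 - 8*√10/9)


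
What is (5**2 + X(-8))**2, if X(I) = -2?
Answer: 529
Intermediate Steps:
(5**2 + X(-8))**2 = (5**2 - 2)**2 = (25 - 2)**2 = 23**2 = 529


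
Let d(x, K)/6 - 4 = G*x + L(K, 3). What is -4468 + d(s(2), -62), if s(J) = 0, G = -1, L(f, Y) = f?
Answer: -4816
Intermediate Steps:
d(x, K) = 24 - 6*x + 6*K (d(x, K) = 24 + 6*(-x + K) = 24 + 6*(K - x) = 24 + (-6*x + 6*K) = 24 - 6*x + 6*K)
-4468 + d(s(2), -62) = -4468 + (24 - 6*0 + 6*(-62)) = -4468 + (24 + 0 - 372) = -4468 - 348 = -4816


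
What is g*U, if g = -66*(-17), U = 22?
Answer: 24684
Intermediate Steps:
g = 1122
g*U = 1122*22 = 24684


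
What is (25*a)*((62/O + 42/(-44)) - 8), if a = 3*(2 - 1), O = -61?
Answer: -1003575/1342 ≈ -747.82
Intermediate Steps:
a = 3 (a = 3*1 = 3)
(25*a)*((62/O + 42/(-44)) - 8) = (25*3)*((62/(-61) + 42/(-44)) - 8) = 75*((62*(-1/61) + 42*(-1/44)) - 8) = 75*((-62/61 - 21/22) - 8) = 75*(-2645/1342 - 8) = 75*(-13381/1342) = -1003575/1342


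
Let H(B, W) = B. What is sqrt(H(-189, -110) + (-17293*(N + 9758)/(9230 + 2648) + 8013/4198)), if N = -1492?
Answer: I*sqrt(7596853117769062786)/24931922 ≈ 110.55*I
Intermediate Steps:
sqrt(H(-189, -110) + (-17293*(N + 9758)/(9230 + 2648) + 8013/4198)) = sqrt(-189 + (-17293*(-1492 + 9758)/(9230 + 2648) + 8013/4198)) = sqrt(-189 + (-17293/(11878/8266) + 8013*(1/4198))) = sqrt(-189 + (-17293/(11878*(1/8266)) + 8013/4198)) = sqrt(-189 + (-17293/5939/4133 + 8013/4198)) = sqrt(-189 + (-17293*4133/5939 + 8013/4198)) = sqrt(-189 + (-71471969/5939 + 8013/4198)) = sqrt(-189 - 299991736655/24931922) = sqrt(-304703869913/24931922) = I*sqrt(7596853117769062786)/24931922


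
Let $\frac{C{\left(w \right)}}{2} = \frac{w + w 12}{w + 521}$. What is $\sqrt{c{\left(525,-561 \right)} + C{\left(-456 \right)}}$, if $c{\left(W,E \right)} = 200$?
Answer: $\frac{2 \sqrt{110}}{5} \approx 4.1952$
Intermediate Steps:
$C{\left(w \right)} = \frac{26 w}{521 + w}$ ($C{\left(w \right)} = 2 \frac{w + w 12}{w + 521} = 2 \frac{w + 12 w}{521 + w} = 2 \frac{13 w}{521 + w} = \frac{26 w}{521 + w}$)
$\sqrt{c{\left(525,-561 \right)} + C{\left(-456 \right)}} = \sqrt{200 + 26 \left(-456\right) \frac{1}{521 - 456}} = \sqrt{200 + 26 \left(-456\right) \frac{1}{65}} = \sqrt{200 - \frac{912}{5}} = \sqrt{\frac{88}{5}} = \frac{2 \sqrt{110}}{5}$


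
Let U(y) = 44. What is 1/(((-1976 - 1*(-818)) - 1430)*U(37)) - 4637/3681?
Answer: -528028145/419162832 ≈ -1.2597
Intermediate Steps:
1/(((-1976 - 1*(-818)) - 1430)*U(37)) - 4637/3681 = 1/((-1976 - 1*(-818)) - 1430*44) - 4637/3681 = (1/44)/((-1976 + 818) - 1430) - 4637*1/3681 = (1/44)/(-1158 - 1430) - 4637/3681 = (1/44)/(-2588) - 4637/3681 = -1/2588*1/44 - 4637/3681 = -1/113872 - 4637/3681 = -528028145/419162832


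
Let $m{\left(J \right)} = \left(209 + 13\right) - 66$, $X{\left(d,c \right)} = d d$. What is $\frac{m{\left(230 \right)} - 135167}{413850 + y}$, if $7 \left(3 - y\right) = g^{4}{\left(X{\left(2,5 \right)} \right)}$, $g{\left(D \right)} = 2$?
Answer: $- \frac{945077}{2896955} \approx -0.32623$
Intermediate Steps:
$X{\left(d,c \right)} = d^{2}$
$m{\left(J \right)} = 156$ ($m{\left(J \right)} = 222 - 66 = 156$)
$y = \frac{5}{7}$ ($y = 3 - \frac{2^{4}}{7} = 3 - \frac{16}{7} = \frac{5}{7} \approx 0.71429$)
$\frac{m{\left(230 \right)} - 135167}{413850 + y} = \frac{156 - 135167}{413850 + \frac{5}{7}} = - \frac{135011}{\frac{2896955}{7}} = \left(-135011\right) \frac{7}{2896955} = - \frac{945077}{2896955}$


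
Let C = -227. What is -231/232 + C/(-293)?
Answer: -15019/67976 ≈ -0.22095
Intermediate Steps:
-231/232 + C/(-293) = -231/232 - 227/(-293) = -231*1/232 - 227*(-1/293) = -231/232 + 227/293 = -15019/67976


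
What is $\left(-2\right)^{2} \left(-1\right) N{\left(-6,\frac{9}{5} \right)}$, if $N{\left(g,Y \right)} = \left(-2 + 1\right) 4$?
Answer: $16$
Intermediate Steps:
$N{\left(g,Y \right)} = -4$ ($N{\left(g,Y \right)} = \left(-1\right) 4 = -4$)
$\left(-2\right)^{2} \left(-1\right) N{\left(-6,\frac{9}{5} \right)} = \left(-2\right)^{2} \left(-1\right) \left(-4\right) = 4 \left(-1\right) \left(-4\right) = \left(-4\right) \left(-4\right) = 16$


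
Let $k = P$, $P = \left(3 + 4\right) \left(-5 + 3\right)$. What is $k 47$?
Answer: $-658$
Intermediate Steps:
$P = -14$ ($P = 7 \left(-2\right) = -14$)
$k = -14$
$k 47 = \left(-14\right) 47 = -658$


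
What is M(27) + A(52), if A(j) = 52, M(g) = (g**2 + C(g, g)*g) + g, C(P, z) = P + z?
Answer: 2266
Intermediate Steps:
M(g) = g + 3*g**2 (M(g) = (g**2 + (g + g)*g) + g = (g**2 + (2*g)*g) + g = (g**2 + 2*g**2) + g = 3*g**2 + g = g + 3*g**2)
M(27) + A(52) = 27*(1 + 3*27) + 52 = 27*(1 + 81) + 52 = 27*82 + 52 = 2214 + 52 = 2266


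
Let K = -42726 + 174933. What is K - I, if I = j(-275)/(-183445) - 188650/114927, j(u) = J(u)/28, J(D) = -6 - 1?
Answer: 11149304668152493/84331134060 ≈ 1.3221e+5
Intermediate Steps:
J(D) = -7
j(u) = -¼ (j(u) = -7/28 = -7*1/28 = -¼)
I = -138427482073/84331134060 (I = -¼/(-183445) - 188650/114927 = -¼*(-1/183445) - 188650*1/114927 = 1/733780 - 188650/114927 = -138427482073/84331134060 ≈ -1.6415)
K = 132207
K - I = 132207 - 1*(-138427482073/84331134060) = 132207 + 138427482073/84331134060 = 11149304668152493/84331134060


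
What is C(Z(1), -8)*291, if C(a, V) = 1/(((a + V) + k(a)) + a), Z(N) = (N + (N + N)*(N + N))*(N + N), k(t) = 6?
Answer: 97/6 ≈ 16.167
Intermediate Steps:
Z(N) = 2*N*(N + 4*N**2) (Z(N) = (N + (2*N)*(2*N))*(2*N) = (N + 4*N**2)*(2*N) = 2*N*(N + 4*N**2))
C(a, V) = 1/(6 + V + 2*a) (C(a, V) = 1/(((a + V) + 6) + a) = 1/(((V + a) + 6) + a) = 1/((6 + V + a) + a) = 1/(6 + V + 2*a))
C(Z(1), -8)*291 = 291/(6 - 8 + 2*(1**2*(2 + 8*1))) = 291/(6 - 8 + 2*(1*(2 + 8))) = 291/(6 - 8 + 2*(1*10)) = 291/(6 - 8 + 2*10) = 291/(6 - 8 + 20) = 291/18 = (1/18)*291 = 97/6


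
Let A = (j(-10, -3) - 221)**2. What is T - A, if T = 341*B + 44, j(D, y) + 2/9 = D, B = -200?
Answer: -9851197/81 ≈ -1.2162e+5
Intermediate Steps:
j(D, y) = -2/9 + D
A = 4330561/81 (A = ((-2/9 - 10) - 221)**2 = (-92/9 - 221)**2 = (-2081/9)**2 = 4330561/81 ≈ 53464.)
T = -68156 (T = 341*(-200) + 44 = -68200 + 44 = -68156)
T - A = -68156 - 1*4330561/81 = -68156 - 4330561/81 = -9851197/81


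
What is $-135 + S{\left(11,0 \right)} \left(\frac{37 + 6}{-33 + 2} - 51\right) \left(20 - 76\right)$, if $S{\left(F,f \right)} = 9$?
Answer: $\frac{814311}{31} \approx 26268.0$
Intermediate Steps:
$-135 + S{\left(11,0 \right)} \left(\frac{37 + 6}{-33 + 2} - 51\right) \left(20 - 76\right) = -135 + 9 \left(\frac{37 + 6}{-33 + 2} - 51\right) \left(20 - 76\right) = -135 + 9 \left(\frac{43}{-31} - 51\right) \left(-56\right) = -135 + 9 \left(43 \left(- \frac{1}{31}\right) - 51\right) \left(-56\right) = -135 + 9 \left(- \frac{43}{31} - 51\right) \left(-56\right) = -135 + 9 \left(\left(- \frac{1624}{31}\right) \left(-56\right)\right) = -135 + 9 \cdot \frac{90944}{31} = -135 + \frac{818496}{31} = \frac{814311}{31}$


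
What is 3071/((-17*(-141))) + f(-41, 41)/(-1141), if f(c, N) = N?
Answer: 3405734/2734977 ≈ 1.2453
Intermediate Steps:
3071/((-17*(-141))) + f(-41, 41)/(-1141) = 3071/((-17*(-141))) + 41/(-1141) = 3071/2397 + 41*(-1/1141) = 3071*(1/2397) - 41/1141 = 3071/2397 - 41/1141 = 3405734/2734977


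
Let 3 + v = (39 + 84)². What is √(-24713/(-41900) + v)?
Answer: √265563923347/4190 ≈ 122.99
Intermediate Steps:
v = 15126 (v = -3 + (39 + 84)² = -3 + 123² = -3 + 15129 = 15126)
√(-24713/(-41900) + v) = √(-24713/(-41900) + 15126) = √(-24713*(-1/41900) + 15126) = √(24713/41900 + 15126) = √(633804113/41900) = √265563923347/4190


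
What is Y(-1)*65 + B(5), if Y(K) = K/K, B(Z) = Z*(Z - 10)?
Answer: 40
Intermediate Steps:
B(Z) = Z*(-10 + Z)
Y(K) = 1
Y(-1)*65 + B(5) = 1*65 + 5*(-10 + 5) = 65 + 5*(-5) = 65 - 25 = 40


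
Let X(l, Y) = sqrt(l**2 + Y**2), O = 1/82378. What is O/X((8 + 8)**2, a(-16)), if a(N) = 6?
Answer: sqrt(97)/207757316 ≈ 4.7406e-8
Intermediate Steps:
O = 1/82378 ≈ 1.2139e-5
X(l, Y) = sqrt(Y**2 + l**2)
O/X((8 + 8)**2, a(-16)) = 1/(82378*(sqrt(6**2 + ((8 + 8)**2)**2))) = 1/(82378*(sqrt(36 + (16**2)**2))) = 1/(82378*(sqrt(36 + 256**2))) = 1/(82378*(sqrt(36 + 65536))) = 1/(82378*(sqrt(65572))) = 1/(82378*((26*sqrt(97)))) = (sqrt(97)/2522)/82378 = sqrt(97)/207757316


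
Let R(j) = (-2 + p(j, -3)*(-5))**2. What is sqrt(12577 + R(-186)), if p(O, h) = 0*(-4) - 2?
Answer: sqrt(12641) ≈ 112.43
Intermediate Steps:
p(O, h) = -2 (p(O, h) = 0 - 2 = -2)
R(j) = 64 (R(j) = (-2 - 2*(-5))**2 = (-2 + 10)**2 = 8**2 = 64)
sqrt(12577 + R(-186)) = sqrt(12577 + 64) = sqrt(12641)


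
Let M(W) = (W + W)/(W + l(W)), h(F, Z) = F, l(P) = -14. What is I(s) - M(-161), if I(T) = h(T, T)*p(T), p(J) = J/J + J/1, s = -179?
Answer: 796504/25 ≈ 31860.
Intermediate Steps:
p(J) = 1 + J (p(J) = 1 + J*1 = 1 + J)
I(T) = T*(1 + T)
M(W) = 2*W/(-14 + W) (M(W) = (W + W)/(W - 14) = (2*W)/(-14 + W) = 2*W/(-14 + W))
I(s) - M(-161) = -179*(1 - 179) - 2*(-161)/(-14 - 161) = -179*(-178) - 2*(-161)/(-175) = 31862 - 2*(-161)*(-1)/175 = 31862 - 1*46/25 = 31862 - 46/25 = 796504/25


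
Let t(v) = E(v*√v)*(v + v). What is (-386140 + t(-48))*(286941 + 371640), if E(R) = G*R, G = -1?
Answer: -254304467340 - 12138964992*I*√3 ≈ -2.543e+11 - 2.1025e+10*I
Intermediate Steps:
E(R) = -R
t(v) = -2*v^(5/2) (t(v) = (-v*√v)*(v + v) = (-v^(3/2))*(2*v) = -2*v^(5/2))
(-386140 + t(-48))*(286941 + 371640) = (-386140 - 18432*I*√3)*(286941 + 371640) = (-386140 - 18432*I*√3)*658581 = -254304467340 - 12138964992*I*√3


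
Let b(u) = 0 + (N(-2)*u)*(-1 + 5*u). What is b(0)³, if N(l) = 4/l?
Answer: 0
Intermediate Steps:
b(u) = -2*u*(-1 + 5*u) (b(u) = 0 + ((4/(-2))*u)*(-1 + 5*u) = 0 + ((4*(-½))*u)*(-1 + 5*u) = 0 + (-2*u)*(-1 + 5*u) = 0 - 2*u*(-1 + 5*u) = -2*u*(-1 + 5*u))
b(0)³ = (2*0*(1 - 5*0))³ = (2*0*(1 + 0))³ = (2*0*1)³ = 0³ = 0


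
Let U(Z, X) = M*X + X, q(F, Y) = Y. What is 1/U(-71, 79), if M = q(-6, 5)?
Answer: 1/474 ≈ 0.0021097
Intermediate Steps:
M = 5
U(Z, X) = 6*X (U(Z, X) = 5*X + X = 6*X)
1/U(-71, 79) = 1/(6*79) = 1/474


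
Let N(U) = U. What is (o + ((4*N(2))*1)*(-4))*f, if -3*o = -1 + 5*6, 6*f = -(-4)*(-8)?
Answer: 2000/9 ≈ 222.22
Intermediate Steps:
f = -16/3 (f = (-(-4)*(-8))/6 = (-1*32)/6 = (⅙)*(-32) = -16/3 ≈ -5.3333)
o = -29/3 (o = -(-1 + 5*6)/3 = -(-1 + 30)/3 = -⅓*29 = -29/3 ≈ -9.6667)
(o + ((4*N(2))*1)*(-4))*f = (-29/3 + ((4*2)*1)*(-4))*(-16/3) = (-29/3 + (8*1)*(-4))*(-16/3) = (-29/3 + 8*(-4))*(-16/3) = (-29/3 - 32)*(-16/3) = -125/3*(-16/3) = 2000/9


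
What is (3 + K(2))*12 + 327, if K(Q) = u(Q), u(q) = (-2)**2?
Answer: 411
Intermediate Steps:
u(q) = 4
K(Q) = 4
(3 + K(2))*12 + 327 = (3 + 4)*12 + 327 = 7*12 + 327 = 84 + 327 = 411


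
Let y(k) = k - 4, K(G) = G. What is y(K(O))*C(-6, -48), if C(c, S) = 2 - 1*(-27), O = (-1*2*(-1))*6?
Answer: 232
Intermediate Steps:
O = 12 (O = -2*(-1)*6 = 2*6 = 12)
C(c, S) = 29 (C(c, S) = 2 + 27 = 29)
y(k) = -4 + k
y(K(O))*C(-6, -48) = (-4 + 12)*29 = 8*29 = 232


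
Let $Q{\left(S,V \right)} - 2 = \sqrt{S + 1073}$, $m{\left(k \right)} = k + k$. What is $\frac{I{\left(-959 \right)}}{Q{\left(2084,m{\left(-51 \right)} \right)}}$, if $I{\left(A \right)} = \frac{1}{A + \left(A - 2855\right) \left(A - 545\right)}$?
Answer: $- \frac{2}{18083391441} + \frac{\sqrt{3157}}{18083391441} \approx 2.9965 \cdot 10^{-9}$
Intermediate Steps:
$m{\left(k \right)} = 2 k$
$I{\left(A \right)} = \frac{1}{A + \left(-2855 + A\right) \left(-545 + A\right)}$
$Q{\left(S,V \right)} = 2 + \sqrt{1073 + S}$ ($Q{\left(S,V \right)} = 2 + \sqrt{S + 1073} = 2 + \sqrt{1073 + S}$)
$\frac{I{\left(-959 \right)}}{Q{\left(2084,m{\left(-51 \right)} \right)}} = \frac{1}{\left(1555975 + \left(-959\right)^{2} - -3259641\right) \left(2 + \sqrt{1073 + 2084}\right)} = \frac{1}{\left(1555975 + 919681 + 3259641\right) \left(2 + \sqrt{3157}\right)} = \frac{1}{5735297 \left(2 + \sqrt{3157}\right)}$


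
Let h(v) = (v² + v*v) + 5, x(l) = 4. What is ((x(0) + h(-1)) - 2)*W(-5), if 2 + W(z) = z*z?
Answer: 207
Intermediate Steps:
h(v) = 5 + 2*v² (h(v) = (v² + v²) + 5 = 2*v² + 5 = 5 + 2*v²)
W(z) = -2 + z² (W(z) = -2 + z*z = -2 + z²)
((x(0) + h(-1)) - 2)*W(-5) = ((4 + (5 + 2*(-1)²)) - 2)*(-2 + (-5)²) = ((4 + (5 + 2*1)) - 2)*(-2 + 25) = ((4 + (5 + 2)) - 2)*23 = ((4 + 7) - 2)*23 = (11 - 2)*23 = 9*23 = 207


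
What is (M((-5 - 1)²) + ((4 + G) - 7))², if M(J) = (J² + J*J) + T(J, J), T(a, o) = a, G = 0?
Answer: 6890625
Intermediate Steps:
M(J) = J + 2*J² (M(J) = (J² + J*J) + J = (J² + J²) + J = 2*J² + J = J + 2*J²)
(M((-5 - 1)²) + ((4 + G) - 7))² = ((-5 - 1)²*(1 + 2*(-5 - 1)²) + ((4 + 0) - 7))² = ((-6)²*(1 + 2*(-6)²) + (4 - 7))² = (36*(1 + 2*36) - 3)² = (36*(1 + 72) - 3)² = (36*73 - 3)² = (2628 - 3)² = 2625² = 6890625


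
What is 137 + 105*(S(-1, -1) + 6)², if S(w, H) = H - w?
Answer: 3917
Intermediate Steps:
137 + 105*(S(-1, -1) + 6)² = 137 + 105*((-1 - 1*(-1)) + 6)² = 137 + 105*((-1 + 1) + 6)² = 137 + 105*(0 + 6)² = 137 + 105*6² = 137 + 105*36 = 137 + 3780 = 3917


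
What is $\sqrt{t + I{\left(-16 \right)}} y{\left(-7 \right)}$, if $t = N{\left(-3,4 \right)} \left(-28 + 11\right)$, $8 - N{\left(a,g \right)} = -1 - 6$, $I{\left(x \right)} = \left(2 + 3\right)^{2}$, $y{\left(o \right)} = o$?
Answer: $- 7 i \sqrt{230} \approx - 106.16 i$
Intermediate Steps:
$I{\left(x \right)} = 25$ ($I{\left(x \right)} = 5^{2} = 25$)
$N{\left(a,g \right)} = 15$ ($N{\left(a,g \right)} = 8 - \left(-1 - 6\right) = 8 - -7 = 8 + 7 = 15$)
$t = -255$ ($t = 15 \left(-28 + 11\right) = 15 \left(-17\right) = -255$)
$\sqrt{t + I{\left(-16 \right)}} y{\left(-7 \right)} = \sqrt{-255 + 25} \left(-7\right) = \sqrt{-230} \left(-7\right) = i \sqrt{230} \left(-7\right) = - 7 i \sqrt{230}$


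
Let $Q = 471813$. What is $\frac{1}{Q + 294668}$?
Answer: $\frac{1}{766481} \approx 1.3047 \cdot 10^{-6}$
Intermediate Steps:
$\frac{1}{Q + 294668} = \frac{1}{471813 + 294668} = \frac{1}{766481}$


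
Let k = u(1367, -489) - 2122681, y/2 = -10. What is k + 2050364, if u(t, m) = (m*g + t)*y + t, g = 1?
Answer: -88510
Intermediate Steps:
y = -20 (y = 2*(-10) = -20)
u(t, m) = -20*m - 19*t (u(t, m) = (m*1 + t)*(-20) + t = (m + t)*(-20) + t = (-20*m - 20*t) + t = -20*m - 19*t)
k = -2138874 (k = (-20*(-489) - 19*1367) - 2122681 = (9780 - 25973) - 2122681 = -16193 - 2122681 = -2138874)
k + 2050364 = -2138874 + 2050364 = -88510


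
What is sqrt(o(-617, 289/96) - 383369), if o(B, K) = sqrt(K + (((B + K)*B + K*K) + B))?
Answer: sqrt(-220820544 + 6*sqrt(3485736769))/24 ≈ 618.67*I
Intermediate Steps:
o(B, K) = sqrt(B + K + K**2 + B*(B + K)) (o(B, K) = sqrt(K + ((B*(B + K) + K**2) + B)) = sqrt(K + ((K**2 + B*(B + K)) + B)) = sqrt(K + (B + K**2 + B*(B + K))) = sqrt(B + K + K**2 + B*(B + K)))
sqrt(o(-617, 289/96) - 383369) = sqrt(sqrt(-617 + 289/96 + (-617)**2 + (289/96)**2 - 178313/96) - 383369) = sqrt(sqrt(-617 + 289*(1/96) + 380689 + (289*(1/96))**2 - 178313/96) - 383369) = sqrt(sqrt(-617 + 289/96 + 380689 + (289/96)**2 - 617*289/96) - 383369) = sqrt(sqrt(-617 + 289/96 + 380689 + 83521/9216 - 178313/96) - 383369) = sqrt(sqrt(3485736769/9216) - 383369) = sqrt(sqrt(3485736769)/96 - 383369) = sqrt(-383369 + sqrt(3485736769)/96)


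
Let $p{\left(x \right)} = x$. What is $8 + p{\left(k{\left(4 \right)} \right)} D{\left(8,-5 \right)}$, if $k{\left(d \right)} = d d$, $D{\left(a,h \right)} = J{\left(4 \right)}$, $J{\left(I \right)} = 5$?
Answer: $88$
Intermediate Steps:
$D{\left(a,h \right)} = 5$
$k{\left(d \right)} = d^{2}$
$8 + p{\left(k{\left(4 \right)} \right)} D{\left(8,-5 \right)} = 8 + 4^{2} \cdot 5 = 8 + 16 \cdot 5 = 8 + 80 = 88$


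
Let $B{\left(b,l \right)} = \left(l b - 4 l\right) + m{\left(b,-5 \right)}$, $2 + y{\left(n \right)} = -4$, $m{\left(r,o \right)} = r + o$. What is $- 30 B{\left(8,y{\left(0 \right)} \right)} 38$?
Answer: $23940$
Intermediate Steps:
$m{\left(r,o \right)} = o + r$
$y{\left(n \right)} = -6$ ($y{\left(n \right)} = -2 - 4 = -6$)
$B{\left(b,l \right)} = -5 + b - 4 l + b l$ ($B{\left(b,l \right)} = \left(l b - 4 l\right) + \left(-5 + b\right) = \left(b l - 4 l\right) + \left(-5 + b\right) = \left(- 4 l + b l\right) + \left(-5 + b\right) = -5 + b - 4 l + b l$)
$- 30 B{\left(8,y{\left(0 \right)} \right)} 38 = - 30 \left(-5 + 8 - -24 + 8 \left(-6\right)\right) 38 = - 30 \left(-5 + 8 + 24 - 48\right) 38 = \left(-30\right) \left(-21\right) 38 = 630 \cdot 38 = 23940$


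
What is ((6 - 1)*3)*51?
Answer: 765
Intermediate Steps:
((6 - 1)*3)*51 = (5*3)*51 = 15*51 = 765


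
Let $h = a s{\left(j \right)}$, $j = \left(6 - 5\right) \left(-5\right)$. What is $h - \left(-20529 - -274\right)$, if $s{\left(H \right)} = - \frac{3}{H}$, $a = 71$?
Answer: $\frac{101488}{5} \approx 20298.0$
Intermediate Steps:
$j = -5$ ($j = 1 \left(-5\right) = -5$)
$h = \frac{213}{5}$ ($h = 71 \left(- \frac{3}{-5}\right) = 71 \left(\left(-3\right) \left(- \frac{1}{5}\right)\right) = 71 \cdot \frac{3}{5} = \frac{213}{5} \approx 42.6$)
$h - \left(-20529 - -274\right) = \frac{213}{5} - \left(-20529 - -274\right) = \frac{213}{5} - \left(-20529 + 274\right) = \frac{213}{5} - -20255 = \frac{213}{5} + 20255 = \frac{101488}{5}$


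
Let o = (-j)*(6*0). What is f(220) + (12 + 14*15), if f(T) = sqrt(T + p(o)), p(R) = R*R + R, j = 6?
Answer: 222 + 2*sqrt(55) ≈ 236.83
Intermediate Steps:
o = 0 (o = (-1*6)*(6*0) = -6*0 = 0)
p(R) = R + R**2 (p(R) = R**2 + R = R + R**2)
f(T) = sqrt(T) (f(T) = sqrt(T + 0*(1 + 0)) = sqrt(T + 0*1) = sqrt(T + 0) = sqrt(T))
f(220) + (12 + 14*15) = sqrt(220) + (12 + 14*15) = 2*sqrt(55) + (12 + 210) = 2*sqrt(55) + 222 = 222 + 2*sqrt(55)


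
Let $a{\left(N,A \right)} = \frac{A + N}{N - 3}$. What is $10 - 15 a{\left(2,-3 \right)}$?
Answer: $-5$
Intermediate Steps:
$a{\left(N,A \right)} = \frac{A + N}{-3 + N}$
$10 - 15 a{\left(2,-3 \right)} = 10 - 15 \frac{-3 + 2}{-3 + 2} = 10 - 15 \frac{1}{-1} \left(-1\right) = 10 - 15 \left(\left(-1\right) \left(-1\right)\right) = 10 - 15 = -5$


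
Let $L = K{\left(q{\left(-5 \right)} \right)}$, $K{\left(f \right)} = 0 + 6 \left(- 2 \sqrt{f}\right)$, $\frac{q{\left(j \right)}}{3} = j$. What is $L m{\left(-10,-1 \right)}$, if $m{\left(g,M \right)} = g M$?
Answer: $- 120 i \sqrt{15} \approx - 464.76 i$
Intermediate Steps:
$q{\left(j \right)} = 3 j$
$K{\left(f \right)} = - 12 \sqrt{f}$ ($K{\left(f \right)} = 0 - 12 \sqrt{f} = - 12 \sqrt{f}$)
$m{\left(g,M \right)} = M g$
$L = - 12 i \sqrt{15}$ ($L = - 12 \sqrt{3 \left(-5\right)} = - 12 \sqrt{-15} = - 12 i \sqrt{15} \approx - 46.476 i$)
$L m{\left(-10,-1 \right)} = - 12 i \sqrt{15} \left(\left(-1\right) \left(-10\right)\right) = - 12 i \sqrt{15} \cdot 10 = - 120 i \sqrt{15}$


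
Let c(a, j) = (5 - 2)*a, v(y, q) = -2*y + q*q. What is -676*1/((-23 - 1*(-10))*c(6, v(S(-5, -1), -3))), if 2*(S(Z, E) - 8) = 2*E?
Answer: 26/9 ≈ 2.8889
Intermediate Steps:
S(Z, E) = 8 + E (S(Z, E) = 8 + (2*E)/2 = 8 + E)
v(y, q) = q**2 - 2*y (v(y, q) = -2*y + q**2 = q**2 - 2*y)
c(a, j) = 3*a
-676*1/((-23 - 1*(-10))*c(6, v(S(-5, -1), -3))) = -676*1/(18*(-23 - 1*(-10))) = -676*1/(18*(-23 + 10)) = -676/(18*(-13)) = -676/(-234) = -676*(-1/234) = 26/9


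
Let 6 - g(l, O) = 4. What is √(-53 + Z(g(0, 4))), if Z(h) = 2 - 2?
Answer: I*√53 ≈ 7.2801*I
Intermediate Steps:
g(l, O) = 2 (g(l, O) = 6 - 1*4 = 6 - 4 = 2)
Z(h) = 0
√(-53 + Z(g(0, 4))) = √(-53 + 0) = √(-53) = I*√53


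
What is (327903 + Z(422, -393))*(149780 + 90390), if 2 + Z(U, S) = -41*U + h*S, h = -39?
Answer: 78277647420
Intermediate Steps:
Z(U, S) = -2 - 41*U - 39*S (Z(U, S) = -2 + (-41*U - 39*S) = -2 - 41*U - 39*S)
(327903 + Z(422, -393))*(149780 + 90390) = (327903 + (-2 - 41*422 - 39*(-393)))*(149780 + 90390) = (327903 + (-2 - 17302 + 15327))*240170 = (327903 - 1977)*240170 = 325926*240170 = 78277647420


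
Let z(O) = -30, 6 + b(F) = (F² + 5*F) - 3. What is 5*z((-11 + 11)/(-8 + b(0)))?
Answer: -150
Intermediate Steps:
b(F) = -9 + F² + 5*F (b(F) = -6 + ((F² + 5*F) - 3) = -6 + (-3 + F² + 5*F) = -9 + F² + 5*F)
5*z((-11 + 11)/(-8 + b(0))) = 5*(-30) = -150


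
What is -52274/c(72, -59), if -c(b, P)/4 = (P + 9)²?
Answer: 26137/5000 ≈ 5.2274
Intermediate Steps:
c(b, P) = -4*(9 + P)² (c(b, P) = -4*(P + 9)² = -4*(9 + P)²)
-52274/c(72, -59) = -52274*(-1/(4*(9 - 59)²)) = -52274/((-4*(-50)²)) = -52274/((-4*2500)) = -52274/(-10000) = -52274*(-1/10000) = 26137/5000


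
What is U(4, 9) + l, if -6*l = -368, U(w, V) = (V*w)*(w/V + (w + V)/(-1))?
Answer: -1172/3 ≈ -390.67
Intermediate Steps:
U(w, V) = V*w*(-V - w + w/V) (U(w, V) = (V*w)*(w/V + (V + w)*(-1)) = (V*w)*(w/V + (-V - w)) = (V*w)*(-V - w + w/V) = V*w*(-V - w + w/V))
l = 184/3 (l = -⅙*(-368) = 184/3 ≈ 61.333)
U(4, 9) + l = 4*(4 - 1*9² - 1*9*4) + 184/3 = 4*(4 - 1*81 - 36) + 184/3 = 4*(4 - 81 - 36) + 184/3 = 4*(-113) + 184/3 = -452 + 184/3 = -1172/3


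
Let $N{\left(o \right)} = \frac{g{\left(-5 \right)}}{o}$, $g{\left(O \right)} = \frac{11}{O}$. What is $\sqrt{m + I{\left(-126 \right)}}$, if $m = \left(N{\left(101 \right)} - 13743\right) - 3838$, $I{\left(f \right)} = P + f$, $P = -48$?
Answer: $\frac{3 i \sqrt{503108270}}{505} \approx 133.25 i$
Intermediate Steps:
$I{\left(f \right)} = -48 + f$
$N{\left(o \right)} = - \frac{11}{5 o}$ ($N{\left(o \right)} = \frac{11 \frac{1}{-5}}{o} = \frac{11 \left(- \frac{1}{5}\right)}{o} = - \frac{11}{5 o}$)
$m = - \frac{8878416}{505}$ ($m = \left(- \frac{11}{5 \cdot 101} - 13743\right) - 3838 = \left(\left(- \frac{11}{5}\right) \frac{1}{101} - 13743\right) - 3838 = \left(- \frac{11}{505} - 13743\right) - 3838 = - \frac{6940226}{505} - 3838 = - \frac{8878416}{505} \approx -17581.0$)
$\sqrt{m + I{\left(-126 \right)}} = \sqrt{- \frac{8878416}{505} - 174} = \sqrt{- \frac{8966286}{505}} = \frac{3 i \sqrt{503108270}}{505}$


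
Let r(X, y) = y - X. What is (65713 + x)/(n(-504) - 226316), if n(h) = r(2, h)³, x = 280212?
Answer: -345925/129780532 ≈ -0.0026655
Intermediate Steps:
n(h) = (-2 + h)³ (n(h) = (h - 1*2)³ = (h - 2)³ = (-2 + h)³)
(65713 + x)/(n(-504) - 226316) = (65713 + 280212)/((-2 - 504)³ - 226316) = 345925/((-506)³ - 226316) = 345925/(-129554216 - 226316) = 345925/(-129780532) = 345925*(-1/129780532) = -345925/129780532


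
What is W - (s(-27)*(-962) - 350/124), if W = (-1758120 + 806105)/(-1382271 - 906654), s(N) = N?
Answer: -737119553219/28382670 ≈ -25971.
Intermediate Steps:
W = 190403/457785 (W = -952015/(-2288925) = -952015*(-1/2288925) = 190403/457785 ≈ 0.41592)
W - (s(-27)*(-962) - 350/124) = 190403/457785 - (-27*(-962) - 350/124) = 190403/457785 - (25974 - 350*1/124) = 190403/457785 - (25974 - 175/62) = 190403/457785 - 1*1610213/62 = 190403/457785 - 1610213/62 = -737119553219/28382670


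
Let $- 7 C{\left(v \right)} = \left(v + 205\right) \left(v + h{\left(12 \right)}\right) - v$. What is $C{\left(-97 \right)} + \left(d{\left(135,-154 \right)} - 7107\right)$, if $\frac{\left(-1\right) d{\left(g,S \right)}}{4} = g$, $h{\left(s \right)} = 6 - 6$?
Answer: $- \frac{43150}{7} \approx -6164.3$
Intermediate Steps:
$h{\left(s \right)} = 0$ ($h{\left(s \right)} = 6 - 6 = 0$)
$d{\left(g,S \right)} = - 4 g$
$C{\left(v \right)} = \frac{v}{7} - \frac{v \left(205 + v\right)}{7}$ ($C{\left(v \right)} = - \frac{\left(v + 205\right) \left(v + 0\right) - v}{7} = - \frac{\left(205 + v\right) v - v}{7} = - \frac{v \left(205 + v\right) - v}{7} = - \frac{- v + v \left(205 + v\right)}{7} = \frac{v}{7} - \frac{v \left(205 + v\right)}{7}$)
$C{\left(-97 \right)} + \left(d{\left(135,-154 \right)} - 7107\right) = \frac{1}{7} \left(-97\right) \left(-204 - -97\right) - 7647 = \frac{1}{7} \left(-97\right) \left(-204 + 97\right) - 7647 = \frac{1}{7} \left(-97\right) \left(-107\right) - 7647 = \frac{10379}{7} - 7647 = - \frac{43150}{7}$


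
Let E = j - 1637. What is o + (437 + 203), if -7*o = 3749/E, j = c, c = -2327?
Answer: 17762469/27748 ≈ 640.13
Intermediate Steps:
j = -2327
E = -3964 (E = -2327 - 1637 = -3964)
o = 3749/27748 (o = -3749/(7*(-3964)) = -3749*(-1)/(7*3964) = -⅐*(-3749/3964) = 3749/27748 ≈ 0.13511)
o + (437 + 203) = 3749/27748 + (437 + 203) = 3749/27748 + 640 = 17762469/27748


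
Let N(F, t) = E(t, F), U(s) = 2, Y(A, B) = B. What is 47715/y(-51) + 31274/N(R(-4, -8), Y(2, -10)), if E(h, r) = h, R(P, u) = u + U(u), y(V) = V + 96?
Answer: -31006/15 ≈ -2067.1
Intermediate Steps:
y(V) = 96 + V
R(P, u) = 2 + u (R(P, u) = u + 2 = 2 + u)
N(F, t) = t
47715/y(-51) + 31274/N(R(-4, -8), Y(2, -10)) = 47715/(96 - 51) + 31274/(-10) = 47715/45 + 31274*(-1/10) = 47715*(1/45) - 15637/5 = 3181/3 - 15637/5 = -31006/15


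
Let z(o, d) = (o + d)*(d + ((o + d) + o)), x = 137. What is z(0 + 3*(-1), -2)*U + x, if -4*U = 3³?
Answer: -401/2 ≈ -200.50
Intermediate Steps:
U = -27/4 (U = -¼*3³ = -¼*27 = -27/4 ≈ -6.7500)
z(o, d) = (d + o)*(2*d + 2*o) (z(o, d) = (d + o)*(d + ((d + o) + o)) = (d + o)*(d + (d + 2*o)) = (d + o)*(2*d + 2*o))
z(0 + 3*(-1), -2)*U + x = (2*(-2)² + 2*(0 + 3*(-1))² + 4*(-2)*(0 + 3*(-1)))*(-27/4) + 137 = (2*4 + 2*(0 - 3)² + 4*(-2)*(0 - 3))*(-27/4) + 137 = (8 + 2*(-3)² + 4*(-2)*(-3))*(-27/4) + 137 = (8 + 2*9 + 24)*(-27/4) + 137 = (8 + 18 + 24)*(-27/4) + 137 = 50*(-27/4) + 137 = -675/2 + 137 = -401/2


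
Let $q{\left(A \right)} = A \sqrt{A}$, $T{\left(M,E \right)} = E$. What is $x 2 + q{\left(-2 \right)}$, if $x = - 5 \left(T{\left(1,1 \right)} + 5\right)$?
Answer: $-60 - 2 i \sqrt{2} \approx -60.0 - 2.8284 i$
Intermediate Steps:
$q{\left(A \right)} = A^{\frac{3}{2}}$
$x = -30$ ($x = - 5 \left(1 + 5\right) = \left(-5\right) 6 = -30$)
$x 2 + q{\left(-2 \right)} = \left(-30\right) 2 + \left(-2\right)^{\frac{3}{2}} = -60 - 2 i \sqrt{2}$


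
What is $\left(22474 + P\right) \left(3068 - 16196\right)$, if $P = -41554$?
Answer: $250482240$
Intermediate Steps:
$\left(22474 + P\right) \left(3068 - 16196\right) = \left(22474 - 41554\right) \left(3068 - 16196\right) = \left(-19080\right) \left(-13128\right) = 250482240$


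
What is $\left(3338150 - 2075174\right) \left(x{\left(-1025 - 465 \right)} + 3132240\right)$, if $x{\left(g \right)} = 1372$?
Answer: $3957676749312$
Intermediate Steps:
$\left(3338150 - 2075174\right) \left(x{\left(-1025 - 465 \right)} + 3132240\right) = \left(3338150 - 2075174\right) \left(1372 + 3132240\right) = 1262976 \cdot 3133612 = 3957676749312$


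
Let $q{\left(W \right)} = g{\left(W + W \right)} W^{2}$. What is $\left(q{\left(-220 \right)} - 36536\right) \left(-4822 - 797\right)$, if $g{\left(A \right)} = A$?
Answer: $119867519784$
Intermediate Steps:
$q{\left(W \right)} = 2 W^{3}$ ($q{\left(W \right)} = \left(W + W\right) W^{2} = 2 W W^{2} = 2 W^{3}$)
$\left(q{\left(-220 \right)} - 36536\right) \left(-4822 - 797\right) = \left(2 \left(-220\right)^{3} - 36536\right) \left(-4822 - 797\right) = \left(2 \left(-10648000\right) - 36536\right) \left(-5619\right) = \left(-21296000 - 36536\right) \left(-5619\right) = \left(-21332536\right) \left(-5619\right) = 119867519784$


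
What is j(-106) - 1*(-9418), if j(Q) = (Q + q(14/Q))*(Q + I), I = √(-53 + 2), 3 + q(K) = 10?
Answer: 19912 - 99*I*√51 ≈ 19912.0 - 707.0*I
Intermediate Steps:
q(K) = 7 (q(K) = -3 + 10 = 7)
I = I*√51 (I = √(-51) = I*√51 ≈ 7.1414*I)
j(Q) = (7 + Q)*(Q + I*√51) (j(Q) = (Q + 7)*(Q + I*√51) = (7 + Q)*(Q + I*√51))
j(-106) - 1*(-9418) = ((-106)² + 7*(-106) + 7*I*√51 + I*(-106)*√51) - 1*(-9418) = (11236 - 742 + 7*I*√51 - 106*I*√51) + 9418 = (10494 - 99*I*√51) + 9418 = 19912 - 99*I*√51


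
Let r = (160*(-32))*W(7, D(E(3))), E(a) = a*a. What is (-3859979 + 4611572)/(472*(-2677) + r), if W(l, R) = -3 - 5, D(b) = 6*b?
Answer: -250531/407528 ≈ -0.61476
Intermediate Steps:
E(a) = a²
W(l, R) = -8
r = 40960 (r = (160*(-32))*(-8) = -5120*(-8) = 40960)
(-3859979 + 4611572)/(472*(-2677) + r) = (-3859979 + 4611572)/(472*(-2677) + 40960) = 751593/(-1263544 + 40960) = 751593/(-1222584) = 751593*(-1/1222584) = -250531/407528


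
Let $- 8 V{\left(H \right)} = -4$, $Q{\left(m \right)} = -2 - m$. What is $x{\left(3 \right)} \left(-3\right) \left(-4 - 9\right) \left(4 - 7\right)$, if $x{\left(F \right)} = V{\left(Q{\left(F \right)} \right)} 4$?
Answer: $-234$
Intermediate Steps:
$V{\left(H \right)} = \frac{1}{2}$ ($V{\left(H \right)} = \left(- \frac{1}{8}\right) \left(-4\right) = \frac{1}{2}$)
$x{\left(F \right)} = 2$ ($x{\left(F \right)} = \frac{1}{2} \cdot 4 = 2$)
$x{\left(3 \right)} \left(-3\right) \left(-4 - 9\right) \left(4 - 7\right) = 2 \left(-3\right) \left(-4 - 9\right) \left(4 - 7\right) = - 6 \left(\left(-13\right) \left(-3\right)\right) = \left(-6\right) 39 = -234$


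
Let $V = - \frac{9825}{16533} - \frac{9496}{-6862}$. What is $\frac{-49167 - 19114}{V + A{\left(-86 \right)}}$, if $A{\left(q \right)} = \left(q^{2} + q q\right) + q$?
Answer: $- \frac{1291073603721}{278079521849} \approx -4.6428$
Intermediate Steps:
$A{\left(q \right)} = q + 2 q^{2}$ ($A{\left(q \right)} = \left(q^{2} + q^{2}\right) + q = 2 q^{2} + q = q + 2 q^{2}$)
$V = \frac{14929703}{18908241}$ ($V = \left(-9825\right) \frac{1}{16533} - - \frac{4748}{3431} = - \frac{3275}{5511} + \frac{4748}{3431} = \frac{14929703}{18908241} \approx 0.78959$)
$\frac{-49167 - 19114}{V + A{\left(-86 \right)}} = \frac{-49167 - 19114}{\frac{14929703}{18908241} - 86 \left(1 + 2 \left(-86\right)\right)} = - \frac{68281}{\frac{14929703}{18908241} - 86 \left(1 - 172\right)} = - \frac{68281}{\frac{14929703}{18908241} - -14706} = - \frac{68281}{\frac{14929703}{18908241} + 14706} = - \frac{68281}{\frac{278079521849}{18908241}} = \left(-68281\right) \frac{18908241}{278079521849} = - \frac{1291073603721}{278079521849}$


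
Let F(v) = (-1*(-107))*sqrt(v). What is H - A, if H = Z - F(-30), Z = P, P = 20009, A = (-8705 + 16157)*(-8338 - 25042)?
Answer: 248767769 - 107*I*sqrt(30) ≈ 2.4877e+8 - 586.06*I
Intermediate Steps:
A = -248747760 (A = 7452*(-33380) = -248747760)
F(v) = 107*sqrt(v)
Z = 20009
H = 20009 - 107*I*sqrt(30) (H = 20009 - 107*sqrt(-30) = 20009 - 107*I*sqrt(30) ≈ 20009.0 - 586.06*I)
H - A = (20009 - 107*I*sqrt(30)) - 1*(-248747760) = (20009 - 107*I*sqrt(30)) + 248747760 = 248767769 - 107*I*sqrt(30)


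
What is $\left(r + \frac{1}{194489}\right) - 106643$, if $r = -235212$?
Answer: $- \frac{66487037094}{194489} \approx -3.4186 \cdot 10^{5}$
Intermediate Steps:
$\left(r + \frac{1}{194489}\right) - 106643 = \left(-235212 + \frac{1}{194489}\right) - 106643 = - \frac{45746146667}{194489} - 106643 = - \frac{66487037094}{194489}$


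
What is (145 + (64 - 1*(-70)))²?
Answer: 77841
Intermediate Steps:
(145 + (64 - 1*(-70)))² = (145 + (64 + 70))² = (145 + 134)² = 279² = 77841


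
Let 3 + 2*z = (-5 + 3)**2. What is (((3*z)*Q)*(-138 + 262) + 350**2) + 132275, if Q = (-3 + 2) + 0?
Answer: 254589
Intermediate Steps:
z = 1/2 (z = -3/2 + (-5 + 3)**2/2 = -3/2 + (1/2)*(-2)**2 = -3/2 + (1/2)*4 = -3/2 + 2 = 1/2 ≈ 0.50000)
Q = -1 (Q = -1 + 0 = -1)
(((3*z)*Q)*(-138 + 262) + 350**2) + 132275 = (((3*(1/2))*(-1))*(-138 + 262) + 350**2) + 132275 = (((3/2)*(-1))*124 + 122500) + 132275 = (-3/2*124 + 122500) + 132275 = (-186 + 122500) + 132275 = 122314 + 132275 = 254589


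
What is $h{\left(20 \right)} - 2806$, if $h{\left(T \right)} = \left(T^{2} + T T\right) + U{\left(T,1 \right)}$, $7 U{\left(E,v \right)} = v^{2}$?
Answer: $- \frac{14041}{7} \approx -2005.9$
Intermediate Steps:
$U{\left(E,v \right)} = \frac{v^{2}}{7}$
$h{\left(T \right)} = \frac{1}{7} + 2 T^{2}$ ($h{\left(T \right)} = \left(T^{2} + T T\right) + \frac{1^{2}}{7} = \left(T^{2} + T^{2}\right) + \frac{1}{7} \cdot 1 = 2 T^{2} + \frac{1}{7} = \frac{1}{7} + 2 T^{2}$)
$h{\left(20 \right)} - 2806 = \left(\frac{1}{7} + 2 \cdot 20^{2}\right) - 2806 = \left(\frac{1}{7} + 2 \cdot 400\right) - 2806 = \left(\frac{1}{7} + 800\right) - 2806 = \frac{5601}{7} - 2806 = - \frac{14041}{7}$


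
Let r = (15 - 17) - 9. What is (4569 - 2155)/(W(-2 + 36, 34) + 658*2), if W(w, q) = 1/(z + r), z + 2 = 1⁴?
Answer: 28968/15791 ≈ 1.8345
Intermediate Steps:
r = -11 (r = -2 - 9 = -11)
z = -1 (z = -2 + 1⁴ = -2 + 1 = -1)
W(w, q) = -1/12 (W(w, q) = 1/(-1 - 11) = 1/(-12) = -1/12)
(4569 - 2155)/(W(-2 + 36, 34) + 658*2) = (4569 - 2155)/(-1/12 + 658*2) = 2414/(-1/12 + 1316) = 2414/(15791/12) = 2414*(12/15791) = 28968/15791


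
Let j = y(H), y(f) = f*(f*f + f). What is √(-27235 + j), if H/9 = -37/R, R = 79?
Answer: I*√1063030554709/6241 ≈ 165.2*I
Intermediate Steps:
H = -333/79 (H = 9*(-37/79) = -333/79 ≈ -4.2152)
y(f) = f*(f + f²) (y(f) = f*(f² + f) = f*(f + f²))
j = -28165806/493039 (j = (-333/79)²*(1 - 333/79) = (110889/6241)*(-254/79) = -28165806/493039 ≈ -57.127)
√(-27235 + j) = √(-27235 - 28165806/493039) = √(-13456082971/493039) = I*√1063030554709/6241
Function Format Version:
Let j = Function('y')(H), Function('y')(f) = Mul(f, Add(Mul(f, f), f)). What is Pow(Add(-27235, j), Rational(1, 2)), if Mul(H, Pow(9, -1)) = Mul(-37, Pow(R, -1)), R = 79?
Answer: Mul(Rational(1, 6241), I, Pow(1063030554709, Rational(1, 2))) ≈ Mul(165.20, I)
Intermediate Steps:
H = Rational(-333, 79) (H = Mul(9, Mul(-37, Pow(79, -1))) = Mul(9, Mul(-37, Rational(1, 79))) = Mul(9, Rational(-37, 79)) = Rational(-333, 79) ≈ -4.2152)
Function('y')(f) = Mul(f, Add(f, Pow(f, 2))) (Function('y')(f) = Mul(f, Add(Pow(f, 2), f)) = Mul(f, Add(f, Pow(f, 2))))
j = Rational(-28165806, 493039) (j = Mul(Pow(Rational(-333, 79), 2), Add(1, Rational(-333, 79))) = Mul(Rational(110889, 6241), Rational(-254, 79)) = Rational(-28165806, 493039) ≈ -57.127)
Pow(Add(-27235, j), Rational(1, 2)) = Pow(Add(-27235, Rational(-28165806, 493039)), Rational(1, 2)) = Pow(Rational(-13456082971, 493039), Rational(1, 2)) = Mul(Rational(1, 6241), I, Pow(1063030554709, Rational(1, 2)))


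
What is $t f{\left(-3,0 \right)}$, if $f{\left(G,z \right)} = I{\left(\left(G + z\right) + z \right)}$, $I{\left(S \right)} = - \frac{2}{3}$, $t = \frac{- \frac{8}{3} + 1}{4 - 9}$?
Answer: $- \frac{2}{9} \approx -0.22222$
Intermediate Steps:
$t = \frac{1}{3}$ ($t = \frac{\left(-8\right) \frac{1}{3} + 1}{-5} = \left(- \frac{8}{3} + 1\right) \left(- \frac{1}{5}\right) = \left(- \frac{5}{3}\right) \left(- \frac{1}{5}\right) = \frac{1}{3} \approx 0.33333$)
$I{\left(S \right)} = - \frac{2}{3}$ ($I{\left(S \right)} = \left(-2\right) \frac{1}{3} = - \frac{2}{3}$)
$f{\left(G,z \right)} = - \frac{2}{3}$
$t f{\left(-3,0 \right)} = \frac{1}{3} \left(- \frac{2}{3}\right) = - \frac{2}{9}$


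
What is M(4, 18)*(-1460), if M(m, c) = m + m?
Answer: -11680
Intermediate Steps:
M(m, c) = 2*m
M(4, 18)*(-1460) = (2*4)*(-1460) = 8*(-1460) = -11680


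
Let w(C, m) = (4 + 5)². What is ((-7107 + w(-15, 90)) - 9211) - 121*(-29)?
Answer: -12728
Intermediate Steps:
w(C, m) = 81 (w(C, m) = 9² = 81)
((-7107 + w(-15, 90)) - 9211) - 121*(-29) = ((-7107 + 81) - 9211) - 121*(-29) = (-7026 - 9211) + 3509 = -16237 + 3509 = -12728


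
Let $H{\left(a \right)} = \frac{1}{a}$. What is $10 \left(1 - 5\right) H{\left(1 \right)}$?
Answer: $-40$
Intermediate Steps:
$10 \left(1 - 5\right) H{\left(1 \right)} = \frac{10 \left(1 - 5\right)}{1} = 10 \left(-4\right) 1 = \left(-40\right) 1 = -40$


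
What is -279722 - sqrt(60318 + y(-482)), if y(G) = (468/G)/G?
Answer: -279722 - 15*sqrt(15570355)/241 ≈ -2.7997e+5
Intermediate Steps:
y(G) = 468/G**2
-279722 - sqrt(60318 + y(-482)) = -279722 - sqrt(60318 + 468/(-482)**2) = -279722 - sqrt(60318 + 468*(1/232324)) = -279722 - sqrt(60318 + 117/58081) = -279722 - sqrt(3503329875/58081) = -279722 - 15*sqrt(15570355)/241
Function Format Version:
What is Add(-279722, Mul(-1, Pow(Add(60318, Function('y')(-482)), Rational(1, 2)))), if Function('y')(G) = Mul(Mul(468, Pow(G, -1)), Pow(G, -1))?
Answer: Add(-279722, Mul(Rational(-15, 241), Pow(15570355, Rational(1, 2)))) ≈ -2.7997e+5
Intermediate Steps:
Function('y')(G) = Mul(468, Pow(G, -2))
Add(-279722, Mul(-1, Pow(Add(60318, Function('y')(-482)), Rational(1, 2)))) = Add(-279722, Mul(-1, Pow(Add(60318, Mul(468, Pow(-482, -2))), Rational(1, 2)))) = Add(-279722, Mul(-1, Pow(Add(60318, Mul(468, Rational(1, 232324))), Rational(1, 2)))) = Add(-279722, Mul(-1, Pow(Add(60318, Rational(117, 58081)), Rational(1, 2)))) = Add(-279722, Mul(-1, Pow(Rational(3503329875, 58081), Rational(1, 2)))) = Add(-279722, Mul(-1, Mul(Rational(15, 241), Pow(15570355, Rational(1, 2))))) = Add(-279722, Mul(Rational(-15, 241), Pow(15570355, Rational(1, 2))))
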